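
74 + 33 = 107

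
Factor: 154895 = 5^1*13^1 * 2383^1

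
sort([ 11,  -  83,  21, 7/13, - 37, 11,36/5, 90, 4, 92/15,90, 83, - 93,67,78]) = [ - 93 ,-83, - 37, 7/13,  4,  92/15, 36/5, 11, 11 , 21, 67,78 , 83,90,  90]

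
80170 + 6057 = 86227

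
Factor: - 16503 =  - 3^1*5501^1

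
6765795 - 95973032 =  - 89207237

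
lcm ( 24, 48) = 48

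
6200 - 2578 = 3622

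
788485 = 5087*155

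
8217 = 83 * 99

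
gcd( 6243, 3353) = 1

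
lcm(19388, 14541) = 58164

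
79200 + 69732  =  148932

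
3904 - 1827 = 2077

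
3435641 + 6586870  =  10022511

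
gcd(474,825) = 3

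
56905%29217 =27688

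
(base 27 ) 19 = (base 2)100100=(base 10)36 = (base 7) 51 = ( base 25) 1b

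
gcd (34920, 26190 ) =8730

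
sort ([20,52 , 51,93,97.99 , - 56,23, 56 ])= [ - 56,20, 23,51, 52,56,93, 97.99 ] 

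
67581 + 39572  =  107153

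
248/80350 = 124/40175 = 0.00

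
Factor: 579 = 3^1 *193^1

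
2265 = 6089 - 3824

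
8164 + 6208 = 14372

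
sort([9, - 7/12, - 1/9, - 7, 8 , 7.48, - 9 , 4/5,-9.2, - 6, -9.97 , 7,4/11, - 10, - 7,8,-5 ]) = [ - 10, - 9.97, - 9.2, - 9, - 7,  -  7, - 6, - 5, - 7/12, - 1/9,4/11,4/5,7,7.48,8,8, 9 ] 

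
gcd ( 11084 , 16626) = 5542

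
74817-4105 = 70712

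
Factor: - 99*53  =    -  3^2*11^1 * 53^1= - 5247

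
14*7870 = 110180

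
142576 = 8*17822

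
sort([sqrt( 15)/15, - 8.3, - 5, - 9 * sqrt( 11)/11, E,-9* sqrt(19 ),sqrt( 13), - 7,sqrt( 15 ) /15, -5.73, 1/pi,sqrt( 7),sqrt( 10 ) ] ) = [ - 9*sqrt( 19 ), - 8.3, -7  , -5.73,-5 ,- 9*sqrt(11 )/11, sqrt ( 15)/15,sqrt( 15) /15, 1/pi, sqrt( 7 ), E , sqrt( 10), sqrt(13)]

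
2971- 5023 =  - 2052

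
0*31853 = 0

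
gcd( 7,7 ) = 7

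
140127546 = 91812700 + 48314846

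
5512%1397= 1321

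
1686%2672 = 1686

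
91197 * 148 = 13497156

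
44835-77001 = - 32166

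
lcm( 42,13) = 546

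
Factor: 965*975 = 940875 = 3^1*5^3*13^1 * 193^1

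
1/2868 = 1/2868 = 0.00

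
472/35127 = 472/35127=0.01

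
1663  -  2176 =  - 513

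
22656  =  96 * 236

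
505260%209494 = 86272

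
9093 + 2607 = 11700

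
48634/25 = 1945 + 9/25=1945.36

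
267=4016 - 3749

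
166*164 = 27224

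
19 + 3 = 22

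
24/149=24/149  =  0.16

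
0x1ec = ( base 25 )jh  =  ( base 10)492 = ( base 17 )1bg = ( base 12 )350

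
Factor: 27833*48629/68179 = 7^1*13^1*29^(-1) * 2141^1 *2351^( - 1 )*6947^1 =1353490957/68179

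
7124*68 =484432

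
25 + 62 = 87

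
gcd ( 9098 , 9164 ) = 2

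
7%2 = 1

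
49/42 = 7/6=1.17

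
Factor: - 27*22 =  - 594 = - 2^1*3^3*11^1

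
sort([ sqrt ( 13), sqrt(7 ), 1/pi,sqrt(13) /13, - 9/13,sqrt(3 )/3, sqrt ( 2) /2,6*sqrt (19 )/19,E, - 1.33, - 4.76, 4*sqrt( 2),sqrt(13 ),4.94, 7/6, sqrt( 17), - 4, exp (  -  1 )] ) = [- 4.76, - 4, - 1.33, - 9/13,sqrt( 13)/13, 1/pi, exp( - 1), sqrt( 3)/3,  sqrt( 2) /2, 7/6, 6*sqrt ( 19) /19,  sqrt( 7), E , sqrt( 13), sqrt(13), sqrt(17), 4.94 , 4*sqrt( 2) ]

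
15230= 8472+6758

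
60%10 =0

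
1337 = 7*191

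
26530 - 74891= - 48361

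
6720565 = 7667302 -946737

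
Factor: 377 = 13^1*29^1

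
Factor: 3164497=7^1*61^1*7411^1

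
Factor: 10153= 11^1*13^1*71^1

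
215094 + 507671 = 722765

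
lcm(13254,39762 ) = 39762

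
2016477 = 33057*61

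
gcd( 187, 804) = 1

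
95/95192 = 95/95192 = 0.00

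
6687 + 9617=16304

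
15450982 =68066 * 227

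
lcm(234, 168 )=6552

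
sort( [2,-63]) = [-63,2]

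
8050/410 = 19 + 26/41 = 19.63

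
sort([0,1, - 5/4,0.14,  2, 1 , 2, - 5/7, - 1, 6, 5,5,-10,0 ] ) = [ - 10, - 5/4, - 1,  -  5/7,0,0, 0.14, 1,  1,  2, 2,5, 5,6 ]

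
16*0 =0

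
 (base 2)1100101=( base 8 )145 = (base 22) 4D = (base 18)5b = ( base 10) 101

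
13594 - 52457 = - 38863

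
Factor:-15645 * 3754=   -58731330 = - 2^1 *3^1 * 5^1*7^1*149^1*1877^1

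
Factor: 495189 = 3^2*55021^1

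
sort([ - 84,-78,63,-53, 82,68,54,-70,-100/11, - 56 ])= [-84,-78, - 70,- 56, - 53 , - 100/11, 54, 63,68,82]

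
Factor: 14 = 2^1*7^1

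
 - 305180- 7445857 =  - 7751037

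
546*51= 27846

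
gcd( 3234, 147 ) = 147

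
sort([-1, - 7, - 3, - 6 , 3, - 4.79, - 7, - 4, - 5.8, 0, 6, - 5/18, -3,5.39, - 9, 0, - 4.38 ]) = [-9, - 7, - 7, - 6, - 5.8, - 4.79, - 4.38,-4,-3,  -  3,  -  1, - 5/18, 0, 0, 3, 5.39, 6 ]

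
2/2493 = 2/2493 =0.00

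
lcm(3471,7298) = 284622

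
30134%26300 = 3834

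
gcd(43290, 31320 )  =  90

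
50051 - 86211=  - 36160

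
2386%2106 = 280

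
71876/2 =35938 = 35938.00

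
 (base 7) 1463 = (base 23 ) 129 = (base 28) KO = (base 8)1110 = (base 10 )584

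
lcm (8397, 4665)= 41985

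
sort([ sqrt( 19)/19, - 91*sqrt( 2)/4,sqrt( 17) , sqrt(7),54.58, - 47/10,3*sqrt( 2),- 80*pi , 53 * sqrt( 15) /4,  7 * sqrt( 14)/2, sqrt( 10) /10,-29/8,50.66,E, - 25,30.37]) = [-80*pi,-91*sqrt( 2)/4, - 25, - 47/10, - 29/8, sqrt( 19)/19,sqrt ( 10 )/10,sqrt( 7),E,sqrt( 17 ),3*sqrt( 2),7*sqrt( 14)/2,30.37,50.66,53*sqrt( 15)/4,54.58] 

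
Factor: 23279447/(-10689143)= -2939^(-1 )*3637^( - 1 )*23279447^1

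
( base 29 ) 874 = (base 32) 6ON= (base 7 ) 26135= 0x1B17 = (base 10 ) 6935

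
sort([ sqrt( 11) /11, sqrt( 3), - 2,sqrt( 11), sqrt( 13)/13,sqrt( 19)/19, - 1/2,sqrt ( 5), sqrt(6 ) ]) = [ -2, - 1/2,sqrt(19 )/19 , sqrt (13)/13,  sqrt(11)/11,sqrt (3), sqrt( 5 ),sqrt(6) , sqrt ( 11 ) ]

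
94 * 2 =188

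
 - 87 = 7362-7449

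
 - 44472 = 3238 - 47710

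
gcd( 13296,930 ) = 6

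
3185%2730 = 455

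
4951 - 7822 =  - 2871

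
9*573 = 5157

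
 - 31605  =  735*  (-43 )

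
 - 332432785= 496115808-828548593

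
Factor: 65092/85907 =2^2 * 271^(  -  1) *317^( - 1)*16273^1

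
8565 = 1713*5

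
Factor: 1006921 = 313^1*3217^1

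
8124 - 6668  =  1456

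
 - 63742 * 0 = 0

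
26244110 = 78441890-52197780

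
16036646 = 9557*1678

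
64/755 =64/755 = 0.08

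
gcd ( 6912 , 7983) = 9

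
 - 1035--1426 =391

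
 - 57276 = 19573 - 76849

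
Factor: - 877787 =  - 157^1*5591^1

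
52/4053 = 52/4053 =0.01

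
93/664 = 93/664 = 0.14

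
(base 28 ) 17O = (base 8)1754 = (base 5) 13004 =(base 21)25h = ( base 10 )1004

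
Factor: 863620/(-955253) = - 2^2*5^1* 13^(  -  1)*29^1 * 197^ ( - 1)*373^ ( - 1 )*1489^1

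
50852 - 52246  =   - 1394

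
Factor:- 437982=-2^1*3^1*72997^1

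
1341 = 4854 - 3513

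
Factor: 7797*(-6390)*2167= - 2^1*3^3*5^1*11^1*23^1*71^1*113^1 * 197^1=-107966072610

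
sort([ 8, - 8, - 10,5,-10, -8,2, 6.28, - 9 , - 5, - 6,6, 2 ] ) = [ - 10, - 10, - 9,-8, - 8, - 6, - 5, 2, 2,5, 6,6.28, 8] 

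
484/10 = 242/5 = 48.40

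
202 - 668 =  - 466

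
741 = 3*247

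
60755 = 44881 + 15874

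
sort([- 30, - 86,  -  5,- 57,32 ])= [  -  86, - 57,-30, - 5,32 ]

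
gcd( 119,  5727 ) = 1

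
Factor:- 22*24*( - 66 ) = 2^5*3^2  *11^2 =34848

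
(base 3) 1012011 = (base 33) qa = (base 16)364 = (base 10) 868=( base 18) 2C4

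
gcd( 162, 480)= 6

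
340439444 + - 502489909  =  -162050465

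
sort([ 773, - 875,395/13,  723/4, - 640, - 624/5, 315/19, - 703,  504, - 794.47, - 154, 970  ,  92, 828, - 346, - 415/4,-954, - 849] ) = [ - 954,-875, - 849, - 794.47, - 703,-640, - 346, - 154,-624/5, - 415/4, 315/19, 395/13,92  ,  723/4, 504,773, 828, 970]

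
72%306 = 72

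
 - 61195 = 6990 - 68185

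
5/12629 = 5/12629 =0.00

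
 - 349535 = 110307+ - 459842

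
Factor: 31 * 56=2^3*7^1*31^1=1736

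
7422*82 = 608604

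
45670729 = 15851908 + 29818821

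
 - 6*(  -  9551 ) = 57306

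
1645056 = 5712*288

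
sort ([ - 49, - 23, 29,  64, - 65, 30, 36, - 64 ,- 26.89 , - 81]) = [ - 81,-65, - 64, - 49, - 26.89,- 23, 29,30, 36, 64 ]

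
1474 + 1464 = 2938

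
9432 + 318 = 9750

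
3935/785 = 5 + 2/157= 5.01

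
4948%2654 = 2294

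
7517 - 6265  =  1252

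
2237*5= 11185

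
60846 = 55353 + 5493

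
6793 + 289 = 7082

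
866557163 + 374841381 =1241398544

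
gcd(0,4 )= 4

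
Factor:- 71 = -71^1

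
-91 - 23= - 114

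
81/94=81/94 = 0.86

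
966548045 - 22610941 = 943937104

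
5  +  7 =12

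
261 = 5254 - 4993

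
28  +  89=117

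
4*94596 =378384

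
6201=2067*3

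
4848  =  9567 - 4719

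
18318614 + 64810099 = 83128713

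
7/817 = 7/817 = 0.01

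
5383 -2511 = 2872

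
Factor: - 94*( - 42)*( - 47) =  - 185556=- 2^2*3^1*7^1*47^2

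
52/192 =13/48=0.27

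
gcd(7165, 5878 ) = 1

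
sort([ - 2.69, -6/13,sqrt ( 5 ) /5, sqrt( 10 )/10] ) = [ - 2.69 , - 6/13,sqrt(10 ) /10,  sqrt(5)/5] 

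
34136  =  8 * 4267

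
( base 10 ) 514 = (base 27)J1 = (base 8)1002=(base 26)JK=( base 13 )307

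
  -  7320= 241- 7561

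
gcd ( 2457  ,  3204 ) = 9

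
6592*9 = 59328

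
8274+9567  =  17841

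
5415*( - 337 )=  - 1824855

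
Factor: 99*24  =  2376=2^3*3^3*11^1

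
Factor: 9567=3^2 * 1063^1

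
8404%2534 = 802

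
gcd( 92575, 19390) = 35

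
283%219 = 64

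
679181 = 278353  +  400828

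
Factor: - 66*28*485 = - 896280= - 2^3*3^1*5^1*7^1*11^1 *97^1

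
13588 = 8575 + 5013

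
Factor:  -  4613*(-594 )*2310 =6329681820= 2^2*3^4*5^1*7^2*11^2 * 659^1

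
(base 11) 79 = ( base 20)46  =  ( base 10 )86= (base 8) 126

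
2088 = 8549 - 6461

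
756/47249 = 756/47249 =0.02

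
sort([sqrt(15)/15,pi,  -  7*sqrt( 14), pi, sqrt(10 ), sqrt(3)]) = [  -  7  *sqrt( 14), sqrt ( 15 ) /15,sqrt(3) , pi, pi,sqrt(10 ) ] 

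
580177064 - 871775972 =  - 291598908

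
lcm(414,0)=0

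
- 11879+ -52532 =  - 64411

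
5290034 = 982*5387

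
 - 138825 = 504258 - 643083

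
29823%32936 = 29823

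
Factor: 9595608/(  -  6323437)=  - 2^3*3^1*11^1*19^1*191^ ( - 1) *1913^1*33107^( - 1)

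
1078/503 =2+72/503 = 2.14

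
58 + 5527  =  5585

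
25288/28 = 6322/7 =903.14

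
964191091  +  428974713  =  1393165804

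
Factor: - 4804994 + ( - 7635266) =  - 2^2 * 5^1*7^1*17^1 * 5227^1 = -12440260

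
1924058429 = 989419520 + 934638909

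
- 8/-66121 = 8/66121 = 0.00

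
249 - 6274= -6025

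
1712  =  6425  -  4713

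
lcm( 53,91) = 4823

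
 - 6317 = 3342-9659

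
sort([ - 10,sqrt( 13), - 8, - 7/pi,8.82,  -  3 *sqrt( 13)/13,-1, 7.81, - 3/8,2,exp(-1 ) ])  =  [-10, - 8, - 7/pi ,-1, - 3*sqrt(13) /13,- 3/8, exp(  -  1 ),  2,sqrt(13), 7.81 , 8.82] 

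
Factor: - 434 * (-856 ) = 2^4*7^1*31^1*107^1=371504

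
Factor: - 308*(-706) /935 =19768/85 = 2^3 * 5^( - 1 ) *7^1 * 17^(-1 )*353^1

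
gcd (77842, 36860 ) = 2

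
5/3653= 5/3653 = 0.00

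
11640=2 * 5820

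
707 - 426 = 281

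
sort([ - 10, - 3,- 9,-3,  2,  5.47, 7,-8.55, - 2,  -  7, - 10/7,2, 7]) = [ -10 , - 9, - 8.55 ,-7,-3, - 3,-2, - 10/7,  2,  2,5.47, 7, 7] 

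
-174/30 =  - 6 + 1/5 = - 5.80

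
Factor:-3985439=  - 97^1*181^1 * 227^1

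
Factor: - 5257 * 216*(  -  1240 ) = 2^6 * 3^3*5^1 * 7^1* 31^1*751^1 = 1408034880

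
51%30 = 21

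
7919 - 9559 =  - 1640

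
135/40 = 3 + 3/8 = 3.38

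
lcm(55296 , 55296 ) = 55296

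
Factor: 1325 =5^2*  53^1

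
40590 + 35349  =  75939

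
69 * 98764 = 6814716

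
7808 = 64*122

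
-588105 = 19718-607823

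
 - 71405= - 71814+409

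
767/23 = 33 + 8/23=33.35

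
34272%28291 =5981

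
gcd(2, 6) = 2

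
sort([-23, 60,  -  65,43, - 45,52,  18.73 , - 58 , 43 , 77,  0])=[-65,- 58 ,-45, - 23 , 0, 18.73,  43, 43,52, 60,77 ] 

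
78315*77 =6030255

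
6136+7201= 13337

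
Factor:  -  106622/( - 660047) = 2^1*89^1*599^1*660047^(-1) 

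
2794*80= 223520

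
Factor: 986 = 2^1*17^1*29^1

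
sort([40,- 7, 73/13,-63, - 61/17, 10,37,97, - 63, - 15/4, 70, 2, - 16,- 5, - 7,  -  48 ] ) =[ - 63, - 63,-48, - 16,-7,-7, - 5, - 15/4, - 61/17,2, 73/13,  10,37,40, 70,97] 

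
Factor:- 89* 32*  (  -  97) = 276256=2^5*89^1*97^1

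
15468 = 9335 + 6133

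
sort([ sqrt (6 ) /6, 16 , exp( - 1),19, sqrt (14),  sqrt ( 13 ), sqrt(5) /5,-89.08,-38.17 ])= [ - 89.08,  -  38.17, exp(  -  1),sqrt(6 )/6 , sqrt( 5)/5,sqrt( 13), sqrt(14),16,  19]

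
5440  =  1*5440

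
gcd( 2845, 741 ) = 1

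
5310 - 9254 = -3944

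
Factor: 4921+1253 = 2^1*3^2 * 7^3 = 6174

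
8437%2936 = 2565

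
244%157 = 87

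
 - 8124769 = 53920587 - 62045356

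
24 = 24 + 0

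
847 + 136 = 983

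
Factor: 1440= 2^5*3^2*5^1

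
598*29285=17512430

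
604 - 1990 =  - 1386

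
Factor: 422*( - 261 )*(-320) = 2^7*3^2*5^1 * 29^1*211^1= 35245440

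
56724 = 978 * 58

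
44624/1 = 44624 = 44624.00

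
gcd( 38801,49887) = 5543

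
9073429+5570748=14644177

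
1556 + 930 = 2486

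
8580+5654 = 14234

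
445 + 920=1365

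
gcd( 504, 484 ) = 4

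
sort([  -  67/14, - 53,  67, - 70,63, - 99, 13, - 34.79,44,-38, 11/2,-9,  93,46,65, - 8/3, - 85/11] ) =[- 99, -70, - 53, - 38, - 34.79, - 9, - 85/11,-67/14 ,-8/3,11/2,13,44,46,  63,65, 67, 93 ]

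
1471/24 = 1471/24 = 61.29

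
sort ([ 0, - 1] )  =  [ - 1, 0 ] 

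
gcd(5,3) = 1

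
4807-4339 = 468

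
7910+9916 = 17826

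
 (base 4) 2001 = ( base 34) 3r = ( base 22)5j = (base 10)129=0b10000001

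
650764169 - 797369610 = -146605441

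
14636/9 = 1626 + 2/9=1626.22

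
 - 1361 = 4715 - 6076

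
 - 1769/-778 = 1769/778= 2.27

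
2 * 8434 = 16868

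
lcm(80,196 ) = 3920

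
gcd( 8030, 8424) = 2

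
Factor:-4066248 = -2^3*3^1*169427^1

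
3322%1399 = 524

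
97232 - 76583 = 20649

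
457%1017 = 457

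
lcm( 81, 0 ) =0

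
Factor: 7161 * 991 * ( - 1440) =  - 2^5 * 3^3 * 5^1*7^1*11^1*31^1*991^1 = - 10219033440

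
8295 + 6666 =14961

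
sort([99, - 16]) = [-16,  99]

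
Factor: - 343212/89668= - 3^1*29^( - 1 )*37^1= -111/29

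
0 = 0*94796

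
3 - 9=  - 6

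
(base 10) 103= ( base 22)4f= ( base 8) 147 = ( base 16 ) 67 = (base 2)1100111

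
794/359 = 2 + 76/359 = 2.21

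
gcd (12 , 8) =4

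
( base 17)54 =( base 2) 1011001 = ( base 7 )155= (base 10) 89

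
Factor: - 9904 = -2^4*619^1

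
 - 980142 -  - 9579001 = 8598859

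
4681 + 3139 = 7820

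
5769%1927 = 1915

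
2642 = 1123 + 1519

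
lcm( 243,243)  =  243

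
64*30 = 1920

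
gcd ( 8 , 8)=8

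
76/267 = 76/267 = 0.28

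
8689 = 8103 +586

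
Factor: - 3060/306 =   -  10 = - 2^1*5^1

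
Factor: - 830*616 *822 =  - 2^5*3^1*5^1*7^1*11^1 * 83^1*137^1 = - 420272160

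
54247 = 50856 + 3391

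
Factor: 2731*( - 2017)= - 5508427 =- 2017^1  *2731^1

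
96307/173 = 556 + 119/173 = 556.69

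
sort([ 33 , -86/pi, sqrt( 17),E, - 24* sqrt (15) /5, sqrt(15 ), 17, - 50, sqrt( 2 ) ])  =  [  -  50,-86/pi, - 24*sqrt(15 )/5,sqrt( 2),E,sqrt( 15) , sqrt( 17 ), 17,33]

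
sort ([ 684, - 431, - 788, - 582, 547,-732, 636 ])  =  [ - 788, - 732,  -  582, - 431,  547,  636 , 684]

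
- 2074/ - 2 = 1037  +  0/1=1037.00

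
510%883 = 510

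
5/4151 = 5/4151 = 0.00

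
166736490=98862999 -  - 67873491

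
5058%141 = 123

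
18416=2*9208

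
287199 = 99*2901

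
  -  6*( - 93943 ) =563658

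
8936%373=357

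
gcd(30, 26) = 2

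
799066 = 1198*667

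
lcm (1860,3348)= 16740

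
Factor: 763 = 7^1* 109^1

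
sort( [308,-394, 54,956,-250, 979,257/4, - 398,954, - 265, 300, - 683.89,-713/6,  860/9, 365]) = [  -  683.89, - 398, - 394, - 265, - 250, - 713/6,54,257/4 , 860/9,300, 308,365, 954,956, 979]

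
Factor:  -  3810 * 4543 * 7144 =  - 123654281520 =-  2^4* 3^1 * 5^1 * 7^1*11^1 * 19^1 * 47^1 * 59^1*127^1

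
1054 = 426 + 628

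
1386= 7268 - 5882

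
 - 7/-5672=7/5672 =0.00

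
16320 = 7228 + 9092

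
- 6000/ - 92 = 1500/23  =  65.22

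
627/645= 209/215 = 0.97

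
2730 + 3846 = 6576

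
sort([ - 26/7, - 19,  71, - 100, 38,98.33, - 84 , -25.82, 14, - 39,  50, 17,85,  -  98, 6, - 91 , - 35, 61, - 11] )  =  [ - 100, - 98, - 91, - 84, - 39 , - 35, - 25.82, - 19,-11,  -  26/7,6,14,17, 38,50, 61, 71,85,  98.33 ]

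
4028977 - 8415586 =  - 4386609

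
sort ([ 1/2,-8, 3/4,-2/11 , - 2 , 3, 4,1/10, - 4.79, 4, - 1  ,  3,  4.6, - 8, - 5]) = [ - 8, - 8, - 5, - 4.79, - 2, - 1, - 2/11,  1/10 , 1/2,3/4, 3, 3,4, 4, 4.6] 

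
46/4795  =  46/4795 = 0.01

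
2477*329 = 814933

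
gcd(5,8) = 1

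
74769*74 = 5532906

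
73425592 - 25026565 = 48399027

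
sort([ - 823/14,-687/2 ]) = [ - 687/2, - 823/14] 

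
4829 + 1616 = 6445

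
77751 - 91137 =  - 13386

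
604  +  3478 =4082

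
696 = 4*174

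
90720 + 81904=172624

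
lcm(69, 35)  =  2415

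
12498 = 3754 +8744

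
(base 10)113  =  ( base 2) 1110001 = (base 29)3q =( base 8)161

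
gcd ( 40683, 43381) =71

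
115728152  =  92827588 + 22900564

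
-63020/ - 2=31510 + 0/1 = 31510.00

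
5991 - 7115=- 1124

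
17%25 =17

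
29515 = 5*5903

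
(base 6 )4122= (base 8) 1622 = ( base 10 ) 914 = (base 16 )392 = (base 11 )761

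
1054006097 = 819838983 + 234167114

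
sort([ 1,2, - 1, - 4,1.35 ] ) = [ - 4, - 1, 1, 1.35,2 ] 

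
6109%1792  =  733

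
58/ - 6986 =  - 29/3493 =-0.01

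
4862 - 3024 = 1838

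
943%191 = 179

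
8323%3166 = 1991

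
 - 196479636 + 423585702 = 227106066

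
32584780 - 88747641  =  -56162861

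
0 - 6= - 6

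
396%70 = 46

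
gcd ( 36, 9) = 9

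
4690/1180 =469/118  =  3.97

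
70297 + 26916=97213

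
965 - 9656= - 8691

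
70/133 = 10/19 =0.53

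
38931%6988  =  3991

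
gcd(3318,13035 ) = 237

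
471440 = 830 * 568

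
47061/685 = 47061/685= 68.70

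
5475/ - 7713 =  - 1 + 746/2571 = -0.71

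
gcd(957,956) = 1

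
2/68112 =1/34056 = 0.00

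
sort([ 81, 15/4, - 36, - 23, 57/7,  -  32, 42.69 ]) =[ - 36 , - 32, - 23,15/4,57/7, 42.69, 81] 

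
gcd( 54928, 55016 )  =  8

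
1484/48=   371/12 = 30.92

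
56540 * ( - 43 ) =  - 2431220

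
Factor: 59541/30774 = 89/46 = 2^( - 1)*23^ ( - 1 )*89^1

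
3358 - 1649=1709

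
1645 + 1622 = 3267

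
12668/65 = 12668/65 = 194.89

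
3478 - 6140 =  - 2662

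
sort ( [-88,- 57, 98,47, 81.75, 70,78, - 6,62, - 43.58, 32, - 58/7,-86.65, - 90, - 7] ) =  [ - 90, - 88, - 86.65 , - 57 , - 43.58, - 58/7, - 7, - 6, 32, 47, 62, 70,78,81.75, 98 ]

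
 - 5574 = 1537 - 7111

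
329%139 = 51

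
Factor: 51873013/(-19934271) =  -  3^(  -  2)*7^( - 1 ) * 59^( - 1) * 173^( - 1 )*293^1* 5711^1=   -1673323/643041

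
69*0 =0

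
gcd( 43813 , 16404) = 1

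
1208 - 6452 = -5244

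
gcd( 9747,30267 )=513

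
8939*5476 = 48949964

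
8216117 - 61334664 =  - 53118547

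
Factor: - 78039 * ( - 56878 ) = 4438702242=2^1*3^2*13^1 *23^1 * 29^1*28439^1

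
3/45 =1/15  =  0.07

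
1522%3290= 1522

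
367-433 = - 66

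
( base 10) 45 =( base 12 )39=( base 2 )101101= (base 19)27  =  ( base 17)2b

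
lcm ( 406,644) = 18676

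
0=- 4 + 4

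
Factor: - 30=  - 2^1  *  3^1*5^1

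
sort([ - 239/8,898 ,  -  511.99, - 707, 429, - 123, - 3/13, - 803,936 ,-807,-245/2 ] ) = [-807 ,  -  803,-707,-511.99,-123,-245/2,-239/8, - 3/13, 429,898 , 936 ]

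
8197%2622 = 331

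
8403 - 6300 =2103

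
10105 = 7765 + 2340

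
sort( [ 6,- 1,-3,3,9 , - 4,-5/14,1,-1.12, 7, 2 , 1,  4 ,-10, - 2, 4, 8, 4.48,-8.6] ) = [- 10,-8.6, - 4 , - 3,-2, - 1.12 , - 1, -5/14 , 1 , 1, 2, 3, 4, 4, 4.48,  6,7  ,  8,9]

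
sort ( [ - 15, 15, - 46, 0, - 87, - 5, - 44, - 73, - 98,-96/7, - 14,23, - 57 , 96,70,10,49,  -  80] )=[ - 98, - 87, - 80,-73, - 57, - 46, - 44, - 15,-14, -96/7, - 5,0, 10,15, 23,49,70,96]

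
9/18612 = 1/2068 = 0.00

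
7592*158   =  1199536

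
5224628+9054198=14278826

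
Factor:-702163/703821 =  - 3^ ( -1 )*7^1 * 11^2*283^( - 1) = - 847/849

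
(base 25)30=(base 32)2b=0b1001011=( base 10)75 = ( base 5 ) 300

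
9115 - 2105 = 7010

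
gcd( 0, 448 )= 448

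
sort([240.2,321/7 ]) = [ 321/7,  240.2] 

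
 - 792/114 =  - 7 + 1/19 = - 6.95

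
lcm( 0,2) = 0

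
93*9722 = 904146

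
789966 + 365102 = 1155068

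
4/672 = 1/168 =0.01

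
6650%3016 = 618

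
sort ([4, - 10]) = [ - 10, 4 ] 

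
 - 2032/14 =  - 146 + 6/7 = - 145.14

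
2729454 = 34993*78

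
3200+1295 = 4495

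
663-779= -116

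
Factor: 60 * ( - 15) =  - 900= -  2^2*3^2*5^2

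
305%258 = 47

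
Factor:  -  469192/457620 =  - 2^1*3^( - 1 )*5^(-1)*29^( - 1 )*223^1  =  -446/435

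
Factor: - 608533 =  - 197^1*3089^1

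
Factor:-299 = - 13^1 *23^1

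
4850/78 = 2425/39=62.18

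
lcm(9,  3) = 9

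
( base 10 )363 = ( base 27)dc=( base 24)f3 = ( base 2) 101101011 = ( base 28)CR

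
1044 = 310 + 734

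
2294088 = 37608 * 61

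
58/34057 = 58/34057= 0.00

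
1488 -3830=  - 2342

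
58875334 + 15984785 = 74860119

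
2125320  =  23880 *89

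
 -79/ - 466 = 79/466=0.17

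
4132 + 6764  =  10896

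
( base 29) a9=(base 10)299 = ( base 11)252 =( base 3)102002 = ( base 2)100101011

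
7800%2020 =1740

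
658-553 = 105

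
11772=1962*6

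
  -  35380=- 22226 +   -  13154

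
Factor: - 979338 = -2^1 * 3^1*163223^1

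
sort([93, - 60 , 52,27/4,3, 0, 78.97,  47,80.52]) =[ - 60, 0,3,27/4, 47 , 52, 78.97, 80.52,  93]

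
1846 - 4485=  - 2639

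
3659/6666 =3659/6666 = 0.55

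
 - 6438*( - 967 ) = 6225546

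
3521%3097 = 424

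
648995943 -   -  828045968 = 1477041911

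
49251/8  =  49251/8  =  6156.38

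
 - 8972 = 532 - 9504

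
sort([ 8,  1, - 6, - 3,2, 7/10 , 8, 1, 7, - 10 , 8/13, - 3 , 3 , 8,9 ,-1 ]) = [ - 10,-6, - 3, - 3, - 1,8/13,  7/10, 1,1, 2,3 , 7,  8, 8 , 8,9 ] 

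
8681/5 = 1736 + 1/5 = 1736.20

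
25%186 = 25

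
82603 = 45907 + 36696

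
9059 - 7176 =1883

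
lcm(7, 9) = 63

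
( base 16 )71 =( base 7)221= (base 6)305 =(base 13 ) 89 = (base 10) 113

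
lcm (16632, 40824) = 449064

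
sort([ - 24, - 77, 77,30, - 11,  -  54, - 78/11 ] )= [ - 77, - 54, - 24, - 11,-78/11, 30,77 ] 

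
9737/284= 9737/284 = 34.29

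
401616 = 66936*6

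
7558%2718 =2122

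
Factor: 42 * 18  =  2^2*3^3 * 7^1= 756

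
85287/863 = 85287/863 = 98.83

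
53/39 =1 + 14/39 =1.36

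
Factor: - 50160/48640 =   -  2^(- 5)*3^1*11^1 = -  33/32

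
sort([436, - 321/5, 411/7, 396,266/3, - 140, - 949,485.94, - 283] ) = [ - 949, - 283, - 140,  -  321/5, 411/7,266/3, 396 , 436, 485.94 ]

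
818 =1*818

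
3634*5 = 18170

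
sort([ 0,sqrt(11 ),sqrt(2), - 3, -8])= [ - 8, - 3,0, sqrt(2) , sqrt( 11)]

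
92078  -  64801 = 27277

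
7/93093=1/13299  =  0.00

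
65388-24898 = 40490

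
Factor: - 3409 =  - 7^1*487^1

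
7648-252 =7396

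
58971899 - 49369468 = 9602431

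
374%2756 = 374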